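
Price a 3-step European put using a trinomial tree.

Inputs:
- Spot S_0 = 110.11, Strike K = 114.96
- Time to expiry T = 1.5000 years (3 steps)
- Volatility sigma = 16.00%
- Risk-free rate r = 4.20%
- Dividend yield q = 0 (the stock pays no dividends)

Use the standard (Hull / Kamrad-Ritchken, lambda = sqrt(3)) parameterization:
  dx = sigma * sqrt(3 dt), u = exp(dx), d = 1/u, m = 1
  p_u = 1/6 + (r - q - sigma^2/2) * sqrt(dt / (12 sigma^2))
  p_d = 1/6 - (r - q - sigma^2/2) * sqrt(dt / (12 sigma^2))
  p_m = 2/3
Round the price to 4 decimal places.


dt = T/N = 0.500000; dx = sigma*sqrt(3*dt) = 0.195959
u = exp(dx) = 1.216477; d = 1/u = 0.822046
p_u = 0.203919, p_m = 0.666667, p_d = 0.129414
Discount per step: exp(-r*dt) = 0.979219
Stock lattice S(k, j) with j the centered position index:
  k=0: S(0,+0) = 110.1100
  k=1: S(1,-1) = 90.5155; S(1,+0) = 110.1100; S(1,+1) = 133.9463
  k=2: S(2,-2) = 74.4079; S(2,-1) = 90.5155; S(2,+0) = 110.1100; S(2,+1) = 133.9463; S(2,+2) = 162.9426
  k=3: S(3,-3) = 61.1667; S(3,-2) = 74.4079; S(3,-1) = 90.5155; S(3,+0) = 110.1100; S(3,+1) = 133.9463; S(3,+2) = 162.9426; S(3,+3) = 198.2160
Terminal payoffs V(N, j) = max(K - S_T, 0):
  V(3,-3) = 53.793336; V(3,-2) = 40.552146; V(3,-1) = 24.444538; V(3,+0) = 4.850000; V(3,+1) = 0.000000; V(3,+2) = 0.000000; V(3,+3) = 0.000000
Backward induction: V(k, j) = exp(-r*dt) * [p_u * V(k+1, j+1) + p_m * V(k+1, j) + p_d * V(k+1, j-1)]
  V(2,-2) = exp(-r*dt) * [p_u*24.444538 + p_m*40.552146 + p_d*53.793336] = 38.171021
  V(2,-1) = exp(-r*dt) * [p_u*4.850000 + p_m*24.444538 + p_d*40.552146] = 22.065116
  V(2,+0) = exp(-r*dt) * [p_u*0.000000 + p_m*4.850000 + p_d*24.444538] = 6.263867
  V(2,+1) = exp(-r*dt) * [p_u*0.000000 + p_m*0.000000 + p_d*4.850000] = 0.614615
  V(2,+2) = exp(-r*dt) * [p_u*0.000000 + p_m*0.000000 + p_d*0.000000] = 0.000000
  V(1,-1) = exp(-r*dt) * [p_u*6.263867 + p_m*22.065116 + p_d*38.171021] = 20.492376
  V(1,+0) = exp(-r*dt) * [p_u*0.614615 + p_m*6.263867 + p_d*22.065116] = 7.008053
  V(1,+1) = exp(-r*dt) * [p_u*0.000000 + p_m*0.614615 + p_d*6.263867] = 1.195015
  V(0,+0) = exp(-r*dt) * [p_u*1.195015 + p_m*7.008053 + p_d*20.492376] = 7.410457

Answer: Price = V(0,0) = 7.4105


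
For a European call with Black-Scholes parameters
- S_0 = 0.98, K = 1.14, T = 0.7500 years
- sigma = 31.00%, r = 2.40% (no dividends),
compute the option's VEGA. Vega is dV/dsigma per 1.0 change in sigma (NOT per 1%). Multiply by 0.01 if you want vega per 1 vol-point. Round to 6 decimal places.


d1 = -0.3620301672; d2 = -0.6304980423
phi(d1) = 0.3736366589; exp(-qT) = 1.0000000000; exp(-rT) = 0.9821610324
Vega = S * exp(-qT) * phi(d1) * sqrt(T) = 0.9800 * 1.0000000000 * 0.3736366589 * 0.8660254038 = 0.317107

Answer: Vega = 0.317107


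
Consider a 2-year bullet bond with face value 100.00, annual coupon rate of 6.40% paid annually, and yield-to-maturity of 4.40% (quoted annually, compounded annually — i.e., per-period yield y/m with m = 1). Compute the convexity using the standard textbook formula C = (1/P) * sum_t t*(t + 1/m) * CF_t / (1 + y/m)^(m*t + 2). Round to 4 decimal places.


Coupon per period c = face * coupon_rate / m = 6.400000
Periods per year m = 1; per-period yield y/m = 0.044000
Number of cashflows N = 2
Cashflows (t years, CF_t, discount factor 1/(1+y/m)^(m*t), PV):
  t = 1.0000: CF_t = 6.400000, DF = 0.957854, PV = 6.130268
  t = 2.0000: CF_t = 106.400000, DF = 0.917485, PV = 97.620411
Price P = sum_t PV_t = 103.750679
Convexity numerator sum_t t*(t + 1/m) * CF_t / (1+y/m)^(m*t + 2):
  t = 1.0000: term = 11.248859
  t = 2.0000: term = 537.391612
Convexity = (1/P) * sum = 548.640471 / 103.750679 = 5.288066

Answer: Convexity = 5.2881


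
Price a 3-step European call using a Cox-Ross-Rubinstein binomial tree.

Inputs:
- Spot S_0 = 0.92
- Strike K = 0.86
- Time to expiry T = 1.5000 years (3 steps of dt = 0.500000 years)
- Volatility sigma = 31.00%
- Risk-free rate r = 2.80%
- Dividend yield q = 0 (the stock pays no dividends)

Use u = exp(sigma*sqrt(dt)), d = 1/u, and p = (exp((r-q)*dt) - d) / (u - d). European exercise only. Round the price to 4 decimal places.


Answer: Price = V(0,0) = 0.1933

Derivation:
dt = T/N = 0.500000
u = exp(sigma*sqrt(dt)) = 1.245084; d = 1/u = 0.803159
p = (exp((r-q)*dt) - d) / (u - d) = 0.477320
Discount per step: exp(-r*dt) = 0.986098
Stock lattice S(k, i) with i counting down-moves:
  k=0: S(0,0) = 0.9200
  k=1: S(1,0) = 1.1455; S(1,1) = 0.7389
  k=2: S(2,0) = 1.4262; S(2,1) = 0.9200; S(2,2) = 0.5935
  k=3: S(3,0) = 1.7758; S(3,1) = 1.1455; S(3,2) = 0.7389; S(3,3) = 0.4766
Terminal payoffs V(N, i) = max(S_T - K, 0):
  V(3,0) = 0.915759; V(3,1) = 0.285477; V(3,2) = 0.000000; V(3,3) = 0.000000
Backward induction: V(k, i) = exp(-r*dt) * [p * V(k+1, i) + (1-p) * V(k+1, i+1)].
  V(2,0) = exp(-r*dt) * [p*0.915759 + (1-p)*0.285477] = 0.578172
  V(2,1) = exp(-r*dt) * [p*0.285477 + (1-p)*0.000000] = 0.134370
  V(2,2) = exp(-r*dt) * [p*0.000000 + (1-p)*0.000000] = 0.000000
  V(1,0) = exp(-r*dt) * [p*0.578172 + (1-p)*0.134370] = 0.341392
  V(1,1) = exp(-r*dt) * [p*0.134370 + (1-p)*0.000000] = 0.063246
  V(0,0) = exp(-r*dt) * [p*0.341392 + (1-p)*0.063246] = 0.193286


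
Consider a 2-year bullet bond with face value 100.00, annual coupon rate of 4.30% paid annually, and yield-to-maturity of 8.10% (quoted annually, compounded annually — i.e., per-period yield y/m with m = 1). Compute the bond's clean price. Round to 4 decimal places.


Coupon per period c = face * coupon_rate / m = 4.300000
Periods per year m = 1; per-period yield y/m = 0.081000
Number of cashflows N = 2
Cashflows (t years, CF_t, discount factor 1/(1+y/m)^(m*t), PV):
  t = 1.0000: CF_t = 4.300000, DF = 0.925069, PV = 3.977798
  t = 2.0000: CF_t = 104.300000, DF = 0.855753, PV = 89.255075
Price P = sum_t PV_t = 93.232874

Answer: Price = 93.2329


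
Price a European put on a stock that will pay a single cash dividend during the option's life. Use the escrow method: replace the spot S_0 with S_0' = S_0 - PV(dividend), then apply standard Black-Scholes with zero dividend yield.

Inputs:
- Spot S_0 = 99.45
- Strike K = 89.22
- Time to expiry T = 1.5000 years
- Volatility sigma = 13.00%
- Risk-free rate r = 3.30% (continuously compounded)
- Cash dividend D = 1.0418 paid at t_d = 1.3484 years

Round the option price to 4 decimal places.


PV(D) = D * exp(-r * t_d) = 1.0418 * 0.95647828 = 0.99645907
S_0' = S_0 - PV(D) = 99.4500 - 0.99645907 = 98.45354093
d1 = (ln(S_0'/K) + (r + sigma^2/2)*T) / (sigma*sqrt(T)) = 1.00902988
d2 = d1 - sigma*sqrt(T) = 0.84981304
exp(-rT) = 0.95170516
N(-d1) = 0.15648015; N(-d2) = 0.19771452
P = K * exp(-rT) * N(-d2) - S_0' * N(-d1) = 89.2200 * 0.95170516 * 0.19771452 - 98.45354093 * 0.15648015 = 1.3821

Answer: Price = 1.3821


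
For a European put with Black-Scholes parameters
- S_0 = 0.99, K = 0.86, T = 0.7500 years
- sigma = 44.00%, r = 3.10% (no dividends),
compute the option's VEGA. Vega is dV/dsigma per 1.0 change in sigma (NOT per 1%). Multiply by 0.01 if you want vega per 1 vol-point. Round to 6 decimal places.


d1 = 0.6209731599; d2 = 0.2399219822
phi(d1) = 0.3289852487; exp(-qT) = 1.0000000000; exp(-rT) = 0.9770181987
Vega = S * exp(-qT) * phi(d1) * sqrt(T) = 0.9900 * 1.0000000000 * 0.3289852487 * 0.8660254038 = 0.282060

Answer: Vega = 0.282060


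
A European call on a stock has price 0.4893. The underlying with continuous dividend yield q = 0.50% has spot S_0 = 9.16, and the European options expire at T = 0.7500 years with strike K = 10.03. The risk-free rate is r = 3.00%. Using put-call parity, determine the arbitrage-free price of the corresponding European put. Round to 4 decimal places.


Answer: Put price = 1.1704

Derivation:
Put-call parity: C - P = S_0 * exp(-qT) - K * exp(-rT).
S_0 * exp(-qT) = 9.1600 * 0.99625702 = 9.12571433
K * exp(-rT) = 10.0300 * 0.97775124 = 9.80684491
P = C - S*exp(-qT) + K*exp(-rT)
P = 0.4893 - 9.12571433 + 9.80684491 = 1.1704


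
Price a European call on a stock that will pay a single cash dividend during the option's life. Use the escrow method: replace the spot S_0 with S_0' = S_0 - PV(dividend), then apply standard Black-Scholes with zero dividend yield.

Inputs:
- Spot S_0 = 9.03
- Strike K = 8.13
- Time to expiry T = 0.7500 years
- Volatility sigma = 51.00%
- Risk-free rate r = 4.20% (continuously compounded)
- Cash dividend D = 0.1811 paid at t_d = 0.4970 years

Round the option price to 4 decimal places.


PV(D) = D * exp(-r * t_d) = 0.1811 * 0.97934235 = 0.17735890
S_0' = S_0 - PV(D) = 9.0300 - 0.17735890 = 8.85264110
d1 = (ln(S_0'/K) + (r + sigma^2/2)*T) / (sigma*sqrt(T)) = 0.48495706
d2 = d1 - sigma*sqrt(T) = 0.04328411
exp(-rT) = 0.96899096
N(d1) = 0.68614660; N(d2) = 0.51726247
C = S_0' * N(d1) - K * exp(-rT) * N(d2) = 8.85264110 * 0.68614660 - 8.1300 * 0.96899096 * 0.51726247 = 1.9993

Answer: Price = 1.9993


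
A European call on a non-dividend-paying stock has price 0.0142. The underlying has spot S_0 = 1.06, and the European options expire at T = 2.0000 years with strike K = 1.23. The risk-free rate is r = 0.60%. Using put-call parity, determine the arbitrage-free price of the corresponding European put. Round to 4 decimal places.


Answer: Put price = 0.1695

Derivation:
Put-call parity: C - P = S_0 * exp(-qT) - K * exp(-rT).
S_0 * exp(-qT) = 1.0600 * 1.00000000 = 1.06000000
K * exp(-rT) = 1.2300 * 0.98807171 = 1.21532821
P = C - S*exp(-qT) + K*exp(-rT)
P = 0.0142 - 1.06000000 + 1.21532821 = 0.1695


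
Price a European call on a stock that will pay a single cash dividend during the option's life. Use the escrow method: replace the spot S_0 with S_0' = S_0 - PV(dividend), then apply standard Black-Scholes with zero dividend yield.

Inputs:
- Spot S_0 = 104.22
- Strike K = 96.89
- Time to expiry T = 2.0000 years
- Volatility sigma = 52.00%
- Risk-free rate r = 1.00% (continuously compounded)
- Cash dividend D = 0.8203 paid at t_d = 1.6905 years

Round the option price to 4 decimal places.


Answer: Price = 32.8613

Derivation:
PV(D) = D * exp(-r * t_d) = 0.8203 * 0.98323709 = 0.80654938
S_0' = S_0 - PV(D) = 104.2200 - 0.80654938 = 103.41345062
d1 = (ln(S_0'/K) + (r + sigma^2/2)*T) / (sigma*sqrt(T)) = 0.48349612
d2 = d1 - sigma*sqrt(T) = -0.25189493
exp(-rT) = 0.98019867
N(d1) = 0.68562824; N(d2) = 0.40056114
C = S_0' * N(d1) - K * exp(-rT) * N(d2) = 103.41345062 * 0.68562824 - 96.8900 * 0.98019867 * 0.40056114 = 32.8613


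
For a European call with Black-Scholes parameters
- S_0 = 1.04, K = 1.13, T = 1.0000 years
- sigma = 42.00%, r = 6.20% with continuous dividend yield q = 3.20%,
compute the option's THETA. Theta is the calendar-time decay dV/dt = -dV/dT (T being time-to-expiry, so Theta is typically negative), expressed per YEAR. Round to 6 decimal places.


d1 = 0.0838168582; d2 = -0.3361831418
phi(d1) = 0.3975434010; exp(-qT) = 0.9685065821; exp(-rT) = 0.9398828868
Theta = -S*exp(-qT)*phi(d1)*sigma/(2*sqrt(T)) - r*K*exp(-rT)*N(d2) + q*S*exp(-qT)*N(d1)
N(d1) = 0.5333989778; N(d2) = 0.3683663824; sqrt(T) = 1.0000000000
Term 1 = -1.0400 * 0.9685065821 * 0.3975434010 * 0.4200 / (2 * 1.0000000000) = -0.0840891107
Term 2 = -0.0620 * 1.1300 * 0.9398828868 * 0.3683663824 = -0.0242562614
Term 3 = 0.0320 * 1.0400 * 0.9685065821 * 0.5333989778 = 0.0171924620
Theta = -0.0840891107 + (-0.0242562614) + (0.0171924620) = -0.091153

Answer: Theta = -0.091153


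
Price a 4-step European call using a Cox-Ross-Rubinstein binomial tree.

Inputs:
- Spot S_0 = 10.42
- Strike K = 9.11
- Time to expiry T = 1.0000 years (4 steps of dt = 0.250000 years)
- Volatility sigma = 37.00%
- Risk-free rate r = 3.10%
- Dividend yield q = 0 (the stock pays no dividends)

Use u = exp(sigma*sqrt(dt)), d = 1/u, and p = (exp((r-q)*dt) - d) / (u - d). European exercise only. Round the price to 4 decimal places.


Answer: Price = V(0,0) = 2.4035

Derivation:
dt = T/N = 0.250000
u = exp(sigma*sqrt(dt)) = 1.203218; d = 1/u = 0.831104
p = (exp((r-q)*dt) - d) / (u - d) = 0.474789
Discount per step: exp(-r*dt) = 0.992280
Stock lattice S(k, i) with i counting down-moves:
  k=0: S(0,0) = 10.4200
  k=1: S(1,0) = 12.5375; S(1,1) = 8.6601
  k=2: S(2,0) = 15.0854; S(2,1) = 10.4200; S(2,2) = 7.1975
  k=3: S(3,0) = 18.1510; S(3,1) = 12.5375; S(3,2) = 8.6601; S(3,3) = 5.9818
  k=4: S(4,0) = 21.8396; S(4,1) = 15.0854; S(4,2) = 10.4200; S(4,3) = 7.1975; S(4,4) = 4.9715
Terminal payoffs V(N, i) = max(S_T - K, 0):
  V(4,0) = 12.729648; V(4,1) = 5.975395; V(4,2) = 1.310000; V(4,3) = 0.000000; V(4,4) = 0.000000
Backward induction: V(k, i) = exp(-r*dt) * [p * V(k+1, i) + (1-p) * V(k+1, i+1)].
  V(3,0) = exp(-r*dt) * [p*12.729648 + (1-p)*5.975395] = 9.111355
  V(3,1) = exp(-r*dt) * [p*5.975395 + (1-p)*1.310000] = 3.497866
  V(3,2) = exp(-r*dt) * [p*1.310000 + (1-p)*0.000000] = 0.617172
  V(3,3) = exp(-r*dt) * [p*0.000000 + (1-p)*0.000000] = 0.000000
  V(2,0) = exp(-r*dt) * [p*9.111355 + (1-p)*3.497866] = 6.115511
  V(2,1) = exp(-r*dt) * [p*3.497866 + (1-p)*0.617172] = 1.969571
  V(2,2) = exp(-r*dt) * [p*0.617172 + (1-p)*0.000000] = 0.290765
  V(1,0) = exp(-r*dt) * [p*6.115511 + (1-p)*1.969571] = 3.907617
  V(1,1) = exp(-r*dt) * [p*1.969571 + (1-p)*0.290765] = 1.079446
  V(0,0) = exp(-r*dt) * [p*3.907617 + (1-p)*1.079446] = 2.403532


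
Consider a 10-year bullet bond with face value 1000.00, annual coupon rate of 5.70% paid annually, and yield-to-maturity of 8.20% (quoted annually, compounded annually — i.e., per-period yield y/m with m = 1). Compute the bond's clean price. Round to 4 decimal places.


Coupon per period c = face * coupon_rate / m = 57.000000
Periods per year m = 1; per-period yield y/m = 0.082000
Number of cashflows N = 10
Cashflows (t years, CF_t, discount factor 1/(1+y/m)^(m*t), PV):
  t = 1.0000: CF_t = 57.000000, DF = 0.924214, PV = 52.680222
  t = 2.0000: CF_t = 57.000000, DF = 0.854172, PV = 48.687821
  t = 3.0000: CF_t = 57.000000, DF = 0.789438, PV = 44.997986
  t = 4.0000: CF_t = 57.000000, DF = 0.729610, PV = 41.587787
  t = 5.0000: CF_t = 57.000000, DF = 0.674316, PV = 38.436032
  t = 6.0000: CF_t = 57.000000, DF = 0.623213, PV = 35.523135
  t = 7.0000: CF_t = 57.000000, DF = 0.575982, PV = 32.830994
  t = 8.0000: CF_t = 57.000000, DF = 0.532331, PV = 30.342878
  t = 9.0000: CF_t = 57.000000, DF = 0.491988, PV = 28.043325
  t = 10.0000: CF_t = 1057.000000, DF = 0.454703, PV = 480.620598
Price P = sum_t PV_t = 833.750778

Answer: Price = 833.7508


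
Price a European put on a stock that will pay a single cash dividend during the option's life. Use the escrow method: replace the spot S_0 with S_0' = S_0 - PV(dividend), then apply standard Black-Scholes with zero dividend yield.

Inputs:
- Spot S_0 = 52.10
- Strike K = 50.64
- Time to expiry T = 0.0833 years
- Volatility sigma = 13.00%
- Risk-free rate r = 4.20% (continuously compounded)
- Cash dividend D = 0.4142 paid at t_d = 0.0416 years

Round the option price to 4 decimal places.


Answer: Price = 0.3035

Derivation:
PV(D) = D * exp(-r * t_d) = 0.4142 * 0.99825433 = 0.41347694
S_0' = S_0 - PV(D) = 52.1000 - 0.41347694 = 51.68652306
d1 = (ln(S_0'/K) + (r + sigma^2/2)*T) / (sigma*sqrt(T)) = 0.65718569
d2 = d1 - sigma*sqrt(T) = 0.61966543
exp(-rT) = 0.99650751
N(-d1) = 0.25553076; N(-d2) = 0.26773904
P = K * exp(-rT) * N(-d2) - S_0' * N(-d1) = 50.6400 * 0.99650751 * 0.26773904 - 51.68652306 * 0.25553076 = 0.3035


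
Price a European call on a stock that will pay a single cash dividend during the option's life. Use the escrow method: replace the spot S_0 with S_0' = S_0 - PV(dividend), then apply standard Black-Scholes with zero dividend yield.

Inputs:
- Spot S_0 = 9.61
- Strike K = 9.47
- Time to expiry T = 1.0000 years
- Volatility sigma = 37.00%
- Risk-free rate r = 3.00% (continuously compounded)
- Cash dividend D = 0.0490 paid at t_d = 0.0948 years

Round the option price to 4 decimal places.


Answer: Price = 1.5694

Derivation:
PV(D) = D * exp(-r * t_d) = 0.0490 * 0.99716004 = 0.04886084
S_0' = S_0 - PV(D) = 9.6100 - 0.04886084 = 9.56113916
d1 = (ln(S_0'/K) + (r + sigma^2/2)*T) / (sigma*sqrt(T)) = 0.29196749
d2 = d1 - sigma*sqrt(T) = -0.07803251
exp(-rT) = 0.97044553
N(d1) = 0.61484426; N(d2) = 0.46890110
C = S_0' * N(d1) - K * exp(-rT) * N(d2) = 9.56113916 * 0.61484426 - 9.4700 * 0.97044553 * 0.46890110 = 1.5694


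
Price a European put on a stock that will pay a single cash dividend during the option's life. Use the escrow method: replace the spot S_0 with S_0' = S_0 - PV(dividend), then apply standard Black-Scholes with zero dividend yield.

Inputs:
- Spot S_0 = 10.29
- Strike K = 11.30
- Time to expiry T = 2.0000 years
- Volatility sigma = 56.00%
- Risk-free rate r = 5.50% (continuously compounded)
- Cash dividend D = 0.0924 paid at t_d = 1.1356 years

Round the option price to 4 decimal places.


Answer: Price = 3.0890

Derivation:
PV(D) = D * exp(-r * t_d) = 0.0924 * 0.93945252 = 0.08680541
S_0' = S_0 - PV(D) = 10.2900 - 0.08680541 = 10.20319459
d1 = (ln(S_0'/K) + (r + sigma^2/2)*T) / (sigma*sqrt(T)) = 0.40595271
d2 = d1 - sigma*sqrt(T) = -0.38600689
exp(-rT) = 0.89583414
N(-d1) = 0.34238868; N(-d2) = 0.65025422
P = K * exp(-rT) * N(-d2) - S_0' * N(-d1) = 11.3000 * 0.89583414 * 0.65025422 - 10.20319459 * 0.34238868 = 3.0890


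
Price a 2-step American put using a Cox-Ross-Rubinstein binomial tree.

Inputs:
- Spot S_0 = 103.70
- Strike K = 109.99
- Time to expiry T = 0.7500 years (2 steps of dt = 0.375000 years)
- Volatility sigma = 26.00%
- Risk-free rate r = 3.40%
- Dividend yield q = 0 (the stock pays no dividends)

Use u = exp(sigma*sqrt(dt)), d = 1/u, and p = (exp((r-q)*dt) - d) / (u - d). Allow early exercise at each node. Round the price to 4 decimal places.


dt = T/N = 0.375000
u = exp(sigma*sqrt(dt)) = 1.172592; d = 1/u = 0.852811
p = (exp((r-q)*dt) - d) / (u - d) = 0.500406
Discount per step: exp(-r*dt) = 0.987331
Stock lattice S(k, i) with i counting down-moves:
  k=0: S(0,0) = 103.7000
  k=1: S(1,0) = 121.5978; S(1,1) = 88.4365
  k=2: S(2,0) = 142.5846; S(2,1) = 103.7000; S(2,2) = 75.4197
Terminal payoffs V(N, i) = max(K - S_T, 0):
  V(2,0) = 0.000000; V(2,1) = 6.290000; V(2,2) = 34.570305
Backward induction: V(k, i) = exp(-r*dt) * [p * V(k+1, i) + (1-p) * V(k+1, i+1)]; then take max(V_cont, immediate exercise) for American.
  V(1,0) = exp(-r*dt) * [p*0.000000 + (1-p)*6.290000] = 3.102634; exercise = 0.000000; V(1,0) = max -> 3.102634
  V(1,1) = exp(-r*dt) * [p*6.290000 + (1-p)*34.570305] = 20.159985; exercise = 21.553456; V(1,1) = max -> 21.553456
  V(0,0) = exp(-r*dt) * [p*3.102634 + (1-p)*21.553456] = 12.164464; exercise = 6.290000; V(0,0) = max -> 12.164464

Answer: Price = V(0,0) = 12.1645


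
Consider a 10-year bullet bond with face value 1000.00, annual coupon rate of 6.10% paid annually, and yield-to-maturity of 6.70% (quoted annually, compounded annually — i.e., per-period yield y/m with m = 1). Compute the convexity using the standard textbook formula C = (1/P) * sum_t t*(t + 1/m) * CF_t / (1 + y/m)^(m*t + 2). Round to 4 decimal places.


Answer: Convexity = 67.8121

Derivation:
Coupon per period c = face * coupon_rate / m = 61.000000
Periods per year m = 1; per-period yield y/m = 0.067000
Number of cashflows N = 10
Cashflows (t years, CF_t, discount factor 1/(1+y/m)^(m*t), PV):
  t = 1.0000: CF_t = 61.000000, DF = 0.937207, PV = 57.169634
  t = 2.0000: CF_t = 61.000000, DF = 0.878357, PV = 53.579789
  t = 3.0000: CF_t = 61.000000, DF = 0.823203, PV = 50.215360
  t = 4.0000: CF_t = 61.000000, DF = 0.771511, PV = 47.062193
  t = 5.0000: CF_t = 61.000000, DF = 0.723066, PV = 44.107022
  t = 6.0000: CF_t = 61.000000, DF = 0.677663, PV = 41.337415
  t = 7.0000: CF_t = 61.000000, DF = 0.635110, PV = 38.741720
  t = 8.0000: CF_t = 61.000000, DF = 0.595230, PV = 36.309016
  t = 9.0000: CF_t = 61.000000, DF = 0.557854, PV = 34.029068
  t = 10.0000: CF_t = 1061.000000, DF = 0.522824, PV = 554.716635
Price P = sum_t PV_t = 957.267852
Convexity numerator sum_t t*(t + 1/m) * CF_t / (1+y/m)^(m*t + 2):
  t = 1.0000: term = 100.430719
  t = 2.0000: term = 282.373156
  t = 3.0000: term = 529.284266
  t = 4.0000: term = 826.748307
  t = 5.0000: term = 1162.251603
  t = 6.0000: term = 1524.978673
  t = 7.0000: term = 1905.627832
  t = 8.0000: term = 2296.244543
  t = 9.0000: term = 2690.070927
  t = 10.0000: term = 53596.327964
Convexity = (1/P) * sum = 64914.337989 / 957.267852 = 67.812094


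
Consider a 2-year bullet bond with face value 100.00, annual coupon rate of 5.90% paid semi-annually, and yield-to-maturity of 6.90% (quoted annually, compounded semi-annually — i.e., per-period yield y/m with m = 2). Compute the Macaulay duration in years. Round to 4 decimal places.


Coupon per period c = face * coupon_rate / m = 2.950000
Periods per year m = 2; per-period yield y/m = 0.034500
Number of cashflows N = 4
Cashflows (t years, CF_t, discount factor 1/(1+y/m)^(m*t), PV):
  t = 0.5000: CF_t = 2.950000, DF = 0.966651, PV = 2.851619
  t = 1.0000: CF_t = 2.950000, DF = 0.934413, PV = 2.756519
  t = 1.5000: CF_t = 2.950000, DF = 0.903251, PV = 2.664591
  t = 2.0000: CF_t = 102.950000, DF = 0.873128, PV = 89.888549
Price P = sum_t PV_t = 98.161278
Macaulay numerator sum_t t * PV_t:
  t * PV_t at t = 0.5000: 1.425810
  t * PV_t at t = 1.0000: 2.756519
  t * PV_t at t = 1.5000: 3.996886
  t * PV_t at t = 2.0000: 179.777098
Macaulay duration D = (sum_t t * PV_t) / P = 187.956313 / 98.161278 = 1.914770

Answer: Macaulay duration = 1.9148 years


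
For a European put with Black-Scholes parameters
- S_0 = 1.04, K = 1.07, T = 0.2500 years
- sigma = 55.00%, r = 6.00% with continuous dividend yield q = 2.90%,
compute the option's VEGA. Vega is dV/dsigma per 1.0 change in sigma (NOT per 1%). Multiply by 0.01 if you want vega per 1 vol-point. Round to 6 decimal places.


Answer: Vega = 0.205552

Derivation:
d1 = 0.0622711443; d2 = -0.2127288557
phi(d1) = 0.3981695414; exp(-qT) = 0.9927762179; exp(-rT) = 0.9851119396
Vega = S * exp(-qT) * phi(d1) * sqrt(T) = 1.0400 * 0.9927762179 * 0.3981695414 * 0.5000000000 = 0.205552


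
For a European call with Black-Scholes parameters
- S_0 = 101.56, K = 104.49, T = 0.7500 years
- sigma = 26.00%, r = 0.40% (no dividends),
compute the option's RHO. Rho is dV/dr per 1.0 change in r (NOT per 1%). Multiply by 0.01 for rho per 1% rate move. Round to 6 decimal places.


Answer: Rho = 32.094323

Derivation:
d1 = -0.0004068819; d2 = -0.2255734869
phi(d1) = 0.3989422474; exp(-qT) = 1.0000000000; exp(-rT) = 0.9970044955
N(d2) = 0.4107665819
Rho = K*T*exp(-rT)*N(d2) = 104.4900 * 0.7500 * 0.9970044955 * 0.4107665819 = 32.094323


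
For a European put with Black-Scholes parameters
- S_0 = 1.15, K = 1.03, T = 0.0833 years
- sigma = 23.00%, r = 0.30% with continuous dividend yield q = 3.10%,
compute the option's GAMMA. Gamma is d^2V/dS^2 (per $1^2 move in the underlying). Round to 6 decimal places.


Answer: Gamma = 1.318175

Derivation:
d1 = 1.6581908376; d2 = 1.5918088371
phi(d1) = 0.1008887393; exp(-qT) = 0.9974210313; exp(-rT) = 0.9997501312
Gamma = exp(-qT) * phi(d1) / (S * sigma * sqrt(T)) = 0.9974210313 * 0.1008887393 / (1.1500 * 0.2300 * 0.2886173938) = 1.318175


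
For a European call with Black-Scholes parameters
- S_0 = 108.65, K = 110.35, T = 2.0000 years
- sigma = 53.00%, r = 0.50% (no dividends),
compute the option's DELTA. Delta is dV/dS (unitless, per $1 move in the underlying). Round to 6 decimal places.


Answer: Delta = 0.643338

Derivation:
d1 = 0.3673947710; d2 = -0.3821384170
phi(d1) = 0.3729063392; exp(-qT) = 1.0000000000; exp(-rT) = 0.9900498337
N(d1) = 0.6433377143
Delta = exp(-qT) * N(d1) = 1.0000000000 * 0.6433377143 = 0.643338


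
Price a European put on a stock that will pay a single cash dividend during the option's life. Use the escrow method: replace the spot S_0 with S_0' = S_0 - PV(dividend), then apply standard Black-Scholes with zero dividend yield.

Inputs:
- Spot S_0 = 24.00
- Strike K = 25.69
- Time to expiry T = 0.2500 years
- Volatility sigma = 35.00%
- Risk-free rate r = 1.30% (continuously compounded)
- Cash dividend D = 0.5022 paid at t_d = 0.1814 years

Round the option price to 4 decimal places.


Answer: Price = 2.9673

Derivation:
PV(D) = D * exp(-r * t_d) = 0.5022 * 0.99764458 = 0.50101711
S_0' = S_0 - PV(D) = 24.0000 - 0.50101711 = 23.49898289
d1 = (ln(S_0'/K) + (r + sigma^2/2)*T) / (sigma*sqrt(T)) = -0.40332670
d2 = d1 - sigma*sqrt(T) = -0.57832670
exp(-rT) = 0.99675528
N(-d1) = 0.65664605; N(-d2) = 0.71847821
P = K * exp(-rT) * N(-d2) - S_0' * N(-d1) = 25.6900 * 0.99675528 * 0.71847821 - 23.49898289 * 0.65664605 = 2.9673


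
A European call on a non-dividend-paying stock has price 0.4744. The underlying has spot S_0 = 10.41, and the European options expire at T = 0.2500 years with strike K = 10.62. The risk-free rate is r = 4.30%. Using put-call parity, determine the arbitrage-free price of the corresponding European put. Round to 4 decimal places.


Put-call parity: C - P = S_0 * exp(-qT) - K * exp(-rT).
S_0 * exp(-qT) = 10.4100 * 1.00000000 = 10.41000000
K * exp(-rT) = 10.6200 * 0.98930757 = 10.50644644
P = C - S*exp(-qT) + K*exp(-rT)
P = 0.4744 - 10.41000000 + 10.50644644 = 0.5708

Answer: Put price = 0.5708


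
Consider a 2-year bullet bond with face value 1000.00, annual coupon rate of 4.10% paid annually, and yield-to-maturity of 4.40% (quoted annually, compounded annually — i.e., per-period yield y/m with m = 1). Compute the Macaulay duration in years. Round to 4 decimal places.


Coupon per period c = face * coupon_rate / m = 41.000000
Periods per year m = 1; per-period yield y/m = 0.044000
Number of cashflows N = 2
Cashflows (t years, CF_t, discount factor 1/(1+y/m)^(m*t), PV):
  t = 1.0000: CF_t = 41.000000, DF = 0.957854, PV = 39.272031
  t = 2.0000: CF_t = 1041.000000, DF = 0.917485, PV = 955.101951
Price P = sum_t PV_t = 994.373982
Macaulay numerator sum_t t * PV_t:
  t * PV_t at t = 1.0000: 39.272031
  t * PV_t at t = 2.0000: 1910.203902
Macaulay duration D = (sum_t t * PV_t) / P = 1949.475933 / 994.373982 = 1.960506

Answer: Macaulay duration = 1.9605 years


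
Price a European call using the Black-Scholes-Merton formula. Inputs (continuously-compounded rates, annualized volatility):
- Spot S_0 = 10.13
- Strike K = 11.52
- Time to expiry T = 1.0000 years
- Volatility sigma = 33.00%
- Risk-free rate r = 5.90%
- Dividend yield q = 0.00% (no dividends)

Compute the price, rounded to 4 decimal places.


d1 = (ln(S/K) + (r - q + 0.5*sigma^2) * T) / (sigma * sqrt(T)) = -0.04585860
d2 = d1 - sigma * sqrt(T) = -0.37585860
exp(-rT) = 0.94270677; exp(-qT) = 1.00000000
C = S_0 * exp(-qT) * N(d1) - K * exp(-rT) * N(d2)
N(d1) = 0.48171148; N(d2) = 0.35351101
C = 10.1300 * 1.00000000 * 0.48171148 - 11.5200 * 0.94270677 * 0.35351101 = 1.0406

Answer: Price = 1.0406


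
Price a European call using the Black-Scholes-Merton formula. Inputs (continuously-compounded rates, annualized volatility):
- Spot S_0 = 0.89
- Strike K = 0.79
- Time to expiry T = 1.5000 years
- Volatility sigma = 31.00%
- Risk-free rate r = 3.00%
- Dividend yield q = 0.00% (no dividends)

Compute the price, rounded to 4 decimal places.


Answer: Price = 0.2025

Derivation:
d1 = (ln(S/K) + (r - q + 0.5*sigma^2) * T) / (sigma * sqrt(T)) = 0.62228501
d2 = d1 - sigma * sqrt(T) = 0.24261410
exp(-rT) = 0.95599748; exp(-qT) = 1.00000000
C = S_0 * exp(-qT) * N(d1) - K * exp(-rT) * N(d2)
N(d1) = 0.73312276; N(d2) = 0.59584782
C = 0.8900 * 1.00000000 * 0.73312276 - 0.7900 * 0.95599748 * 0.59584782 = 0.2025


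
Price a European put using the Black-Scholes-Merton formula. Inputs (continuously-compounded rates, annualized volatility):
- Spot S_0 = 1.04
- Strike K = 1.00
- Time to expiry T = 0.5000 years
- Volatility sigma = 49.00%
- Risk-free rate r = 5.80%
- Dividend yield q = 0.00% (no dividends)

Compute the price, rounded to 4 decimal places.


d1 = (ln(S/K) + (r - q + 0.5*sigma^2) * T) / (sigma * sqrt(T)) = 0.37013638
d2 = d1 - sigma * sqrt(T) = 0.02365406
exp(-rT) = 0.97141646; exp(-qT) = 1.00000000
P = K * exp(-rT) * N(-d2) - S_0 * exp(-qT) * N(-d1)
N(-d1) = 0.35564044; N(-d2) = 0.49056428
P = 1.0000 * 0.97141646 * 0.49056428 - 1.0400 * 1.00000000 * 0.35564044 = 0.1067

Answer: Price = 0.1067


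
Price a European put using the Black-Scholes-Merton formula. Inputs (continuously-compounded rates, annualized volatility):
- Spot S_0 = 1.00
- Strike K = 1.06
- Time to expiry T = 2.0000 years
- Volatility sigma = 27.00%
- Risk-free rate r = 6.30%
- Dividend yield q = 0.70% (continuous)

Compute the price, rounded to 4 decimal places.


Answer: Price = 0.1210

Derivation:
d1 = (ln(S/K) + (r - q + 0.5*sigma^2) * T) / (sigma * sqrt(T)) = 0.33163594
d2 = d1 - sigma * sqrt(T) = -0.05020172
exp(-rT) = 0.88161485; exp(-qT) = 0.98609754
P = K * exp(-rT) * N(-d2) - S_0 * exp(-qT) * N(-d1)
N(-d1) = 0.37008209; N(-d2) = 0.52001918
P = 1.0600 * 0.88161485 * 0.52001918 - 1.0000 * 0.98609754 * 0.37008209 = 0.1210


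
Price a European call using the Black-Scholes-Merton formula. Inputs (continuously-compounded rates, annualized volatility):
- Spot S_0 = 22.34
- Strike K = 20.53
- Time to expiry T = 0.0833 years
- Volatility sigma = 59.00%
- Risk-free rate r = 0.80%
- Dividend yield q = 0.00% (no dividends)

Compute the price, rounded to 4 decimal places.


Answer: Price = 2.5433

Derivation:
d1 = (ln(S/K) + (r - q + 0.5*sigma^2) * T) / (sigma * sqrt(T)) = 0.58523510
d2 = d1 - sigma * sqrt(T) = 0.41495084
exp(-rT) = 0.99933382; exp(-qT) = 1.00000000
C = S_0 * exp(-qT) * N(d1) - K * exp(-rT) * N(d2)
N(d1) = 0.72080518; N(d2) = 0.66091105
C = 22.3400 * 1.00000000 * 0.72080518 - 20.5300 * 0.99933382 * 0.66091105 = 2.5433


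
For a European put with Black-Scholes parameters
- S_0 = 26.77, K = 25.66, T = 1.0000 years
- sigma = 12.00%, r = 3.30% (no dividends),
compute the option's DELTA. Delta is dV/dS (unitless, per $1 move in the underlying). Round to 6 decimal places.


d1 = 0.6879041529; d2 = 0.5679041529
phi(d1) = 0.3148860049; exp(-qT) = 1.0000000000; exp(-rT) = 0.9675385596
N(-d1) = 0.2457565706
Delta = -exp(-qT) * N(-d1) = -1.0000000000 * 0.2457565706 = -0.245757

Answer: Delta = -0.245757


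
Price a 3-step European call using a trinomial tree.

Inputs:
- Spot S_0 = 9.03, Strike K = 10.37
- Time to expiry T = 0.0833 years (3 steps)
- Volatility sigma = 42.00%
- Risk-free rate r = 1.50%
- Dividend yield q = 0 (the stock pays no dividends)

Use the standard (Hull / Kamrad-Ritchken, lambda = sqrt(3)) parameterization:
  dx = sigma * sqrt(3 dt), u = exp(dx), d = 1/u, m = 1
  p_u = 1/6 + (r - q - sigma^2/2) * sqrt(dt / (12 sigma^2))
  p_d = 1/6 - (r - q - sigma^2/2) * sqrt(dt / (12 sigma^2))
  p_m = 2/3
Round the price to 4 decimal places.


dt = T/N = 0.027767; dx = sigma*sqrt(3*dt) = 0.121219
u = exp(dx) = 1.128872; d = 1/u = 0.885840
p_u = 0.158283, p_m = 0.666667, p_d = 0.175050
Discount per step: exp(-r*dt) = 0.999584
Stock lattice S(k, j) with j the centered position index:
  k=0: S(0,+0) = 9.0300
  k=1: S(1,-1) = 7.9991; S(1,+0) = 9.0300; S(1,+1) = 10.1937
  k=2: S(2,-2) = 7.0859; S(2,-1) = 7.9991; S(2,+0) = 9.0300; S(2,+1) = 10.1937; S(2,+2) = 11.5074
  k=3: S(3,-3) = 6.2770; S(3,-2) = 7.0859; S(3,-1) = 7.9991; S(3,+0) = 9.0300; S(3,+1) = 10.1937; S(3,+2) = 11.5074; S(3,+3) = 12.9904
Terminal payoffs V(N, j) = max(S_T - K, 0):
  V(3,-3) = 0.000000; V(3,-2) = 0.000000; V(3,-1) = 0.000000; V(3,+0) = 0.000000; V(3,+1) = 0.000000; V(3,+2) = 1.137408; V(3,+3) = 2.620396
Backward induction: V(k, j) = exp(-r*dt) * [p_u * V(k+1, j+1) + p_m * V(k+1, j) + p_d * V(k+1, j-1)]
  V(2,-2) = exp(-r*dt) * [p_u*0.000000 + p_m*0.000000 + p_d*0.000000] = 0.000000
  V(2,-1) = exp(-r*dt) * [p_u*0.000000 + p_m*0.000000 + p_d*0.000000] = 0.000000
  V(2,+0) = exp(-r*dt) * [p_u*0.000000 + p_m*0.000000 + p_d*0.000000] = 0.000000
  V(2,+1) = exp(-r*dt) * [p_u*1.137408 + p_m*0.000000 + p_d*0.000000] = 0.179957
  V(2,+2) = exp(-r*dt) * [p_u*2.620396 + p_m*1.137408 + p_d*0.000000] = 1.172547
  V(1,-1) = exp(-r*dt) * [p_u*0.000000 + p_m*0.000000 + p_d*0.000000] = 0.000000
  V(1,+0) = exp(-r*dt) * [p_u*0.179957 + p_m*0.000000 + p_d*0.000000] = 0.028472
  V(1,+1) = exp(-r*dt) * [p_u*1.172547 + p_m*0.179957 + p_d*0.000000] = 0.305439
  V(0,+0) = exp(-r*dt) * [p_u*0.305439 + p_m*0.028472 + p_d*0.000000] = 0.067299

Answer: Price = V(0,0) = 0.0673


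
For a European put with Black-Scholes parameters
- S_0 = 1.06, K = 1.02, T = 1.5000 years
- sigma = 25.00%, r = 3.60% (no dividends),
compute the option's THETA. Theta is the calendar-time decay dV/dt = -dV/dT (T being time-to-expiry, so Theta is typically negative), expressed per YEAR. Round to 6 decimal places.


Answer: Theta = -0.023578

Derivation:
d1 = 0.4550867175; d2 = 0.1489004997
phi(d1) = 0.3596979982; exp(-qT) = 1.0000000000; exp(-rT) = 0.9474321065
Theta = -S*exp(-qT)*phi(d1)*sigma/(2*sqrt(T)) + r*K*exp(-rT)*N(-d2) - q*S*exp(-qT)*N(-d1)
N(-d1) = 0.3245234267; N(-d2) = 0.4408160735; sqrt(T) = 1.2247448714
Term 1 = -1.0600 * 1.0000000000 * 0.3596979982 * 0.2500 / (2 * 1.2247448714) = -0.0389142146
Term 2 = 0.0360 * 1.0200 * 0.9474321065 * 0.4408160735 = 0.0153358620
Term 3 = 0 (no dividend yield, q = 0)
Theta = -0.0389142146 + (0.0153358620) + (0.0000000000) = -0.023578


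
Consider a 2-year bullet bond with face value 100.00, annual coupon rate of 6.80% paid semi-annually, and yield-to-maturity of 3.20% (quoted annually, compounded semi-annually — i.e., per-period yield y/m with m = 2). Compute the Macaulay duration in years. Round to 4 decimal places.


Coupon per period c = face * coupon_rate / m = 3.400000
Periods per year m = 2; per-period yield y/m = 0.016000
Number of cashflows N = 4
Cashflows (t years, CF_t, discount factor 1/(1+y/m)^(m*t), PV):
  t = 0.5000: CF_t = 3.400000, DF = 0.984252, PV = 3.346457
  t = 1.0000: CF_t = 3.400000, DF = 0.968752, PV = 3.293757
  t = 1.5000: CF_t = 3.400000, DF = 0.953496, PV = 3.241886
  t = 2.0000: CF_t = 103.400000, DF = 0.938480, PV = 97.038865
Price P = sum_t PV_t = 106.920964
Macaulay numerator sum_t t * PV_t:
  t * PV_t at t = 0.5000: 1.673228
  t * PV_t at t = 1.0000: 3.293757
  t * PV_t at t = 1.5000: 4.862830
  t * PV_t at t = 2.0000: 194.077729
Macaulay duration D = (sum_t t * PV_t) / P = 203.907544 / 106.920964 = 1.907087

Answer: Macaulay duration = 1.9071 years


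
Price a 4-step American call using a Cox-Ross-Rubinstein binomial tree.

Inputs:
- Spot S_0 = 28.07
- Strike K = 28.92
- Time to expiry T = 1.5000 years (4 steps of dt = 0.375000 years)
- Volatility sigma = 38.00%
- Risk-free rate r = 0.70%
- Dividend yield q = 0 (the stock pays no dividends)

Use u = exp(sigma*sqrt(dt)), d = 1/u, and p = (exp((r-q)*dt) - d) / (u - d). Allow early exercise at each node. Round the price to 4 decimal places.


dt = T/N = 0.375000
u = exp(sigma*sqrt(dt)) = 1.262005; d = 1/u = 0.792390
p = (exp((r-q)*dt) - d) / (u - d) = 0.447683
Discount per step: exp(-r*dt) = 0.997378
Stock lattice S(k, i) with i counting down-moves:
  k=0: S(0,0) = 28.0700
  k=1: S(1,0) = 35.4245; S(1,1) = 22.2424
  k=2: S(2,0) = 44.7059; S(2,1) = 28.0700; S(2,2) = 17.6246
  k=3: S(3,0) = 56.4190; S(3,1) = 35.4245; S(3,2) = 22.2424; S(3,3) = 13.9656
  k=4: S(4,0) = 71.2010; S(4,1) = 44.7059; S(4,2) = 28.0700; S(4,3) = 17.6246; S(4,4) = 11.0662
Terminal payoffs V(N, i) = max(S_T - K, 0):
  V(4,0) = 42.281045; V(4,1) = 15.785853; V(4,2) = 0.000000; V(4,3) = 0.000000; V(4,4) = 0.000000
Backward induction: V(k, i) = exp(-r*dt) * [p * V(k+1, i) + (1-p) * V(k+1, i+1)]; then take max(V_cont, immediate exercise) for American.
  V(3,0) = exp(-r*dt) * [p*42.281045 + (1-p)*15.785853] = 27.574815; exercise = 27.498999; V(3,0) = max -> 27.574815
  V(3,1) = exp(-r*dt) * [p*15.785853 + (1-p)*0.000000] = 7.048528; exercise = 6.504473; V(3,1) = max -> 7.048528
  V(3,2) = exp(-r*dt) * [p*0.000000 + (1-p)*0.000000] = 0.000000; exercise = 0.000000; V(3,2) = max -> 0.000000
  V(3,3) = exp(-r*dt) * [p*0.000000 + (1-p)*0.000000] = 0.000000; exercise = 0.000000; V(3,3) = max -> 0.000000
  V(2,0) = exp(-r*dt) * [p*27.574815 + (1-p)*7.048528] = 16.195224; exercise = 15.785853; V(2,0) = max -> 16.195224
  V(2,1) = exp(-r*dt) * [p*7.048528 + (1-p)*0.000000] = 3.147232; exercise = 0.000000; V(2,1) = max -> 3.147232
  V(2,2) = exp(-r*dt) * [p*0.000000 + (1-p)*0.000000] = 0.000000; exercise = 0.000000; V(2,2) = max -> 0.000000
  V(1,0) = exp(-r*dt) * [p*16.195224 + (1-p)*3.147232] = 8.965029; exercise = 6.504473; V(1,0) = max -> 8.965029
  V(1,1) = exp(-r*dt) * [p*3.147232 + (1-p)*0.000000] = 1.405268; exercise = 0.000000; V(1,1) = max -> 1.405268
  V(0,0) = exp(-r*dt) * [p*8.965029 + (1-p)*1.405268] = 4.777086; exercise = 0.000000; V(0,0) = max -> 4.777086

Answer: Price = V(0,0) = 4.7771


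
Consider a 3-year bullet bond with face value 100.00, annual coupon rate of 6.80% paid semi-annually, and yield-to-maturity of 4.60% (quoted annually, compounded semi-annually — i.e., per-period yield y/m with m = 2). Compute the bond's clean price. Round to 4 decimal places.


Answer: Price = 106.0997

Derivation:
Coupon per period c = face * coupon_rate / m = 3.400000
Periods per year m = 2; per-period yield y/m = 0.023000
Number of cashflows N = 6
Cashflows (t years, CF_t, discount factor 1/(1+y/m)^(m*t), PV):
  t = 0.5000: CF_t = 3.400000, DF = 0.977517, PV = 3.323558
  t = 1.0000: CF_t = 3.400000, DF = 0.955540, PV = 3.248835
  t = 1.5000: CF_t = 3.400000, DF = 0.934056, PV = 3.175792
  t = 2.0000: CF_t = 3.400000, DF = 0.913056, PV = 3.104391
  t = 2.5000: CF_t = 3.400000, DF = 0.892528, PV = 3.034595
  t = 3.0000: CF_t = 103.400000, DF = 0.872461, PV = 90.212504
Price P = sum_t PV_t = 106.099674


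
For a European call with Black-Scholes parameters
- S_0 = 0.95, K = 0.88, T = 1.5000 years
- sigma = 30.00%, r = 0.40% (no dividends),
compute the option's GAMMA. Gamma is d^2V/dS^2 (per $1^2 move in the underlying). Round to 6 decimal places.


Answer: Gamma = 1.051499

Derivation:
d1 = 0.4083573666; d2 = 0.0409339052
phi(d1) = 0.3670282705; exp(-qT) = 1.0000000000; exp(-rT) = 0.9940179641
Gamma = exp(-qT) * phi(d1) / (S * sigma * sqrt(T)) = 1.0000000000 * 0.3670282705 / (0.9500 * 0.3000 * 1.2247448714) = 1.051499


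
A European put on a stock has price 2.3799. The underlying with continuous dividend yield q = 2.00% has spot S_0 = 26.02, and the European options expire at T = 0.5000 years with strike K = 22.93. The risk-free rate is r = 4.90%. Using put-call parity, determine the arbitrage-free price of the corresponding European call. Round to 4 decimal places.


Answer: Call price = 5.7660

Derivation:
Put-call parity: C - P = S_0 * exp(-qT) - K * exp(-rT).
S_0 * exp(-qT) = 26.0200 * 0.99004983 = 25.76109667
K * exp(-rT) = 22.9300 * 0.97579769 = 22.37504101
C = P + S*exp(-qT) - K*exp(-rT)
C = 2.3799 + 25.76109667 - 22.37504101 = 5.7660


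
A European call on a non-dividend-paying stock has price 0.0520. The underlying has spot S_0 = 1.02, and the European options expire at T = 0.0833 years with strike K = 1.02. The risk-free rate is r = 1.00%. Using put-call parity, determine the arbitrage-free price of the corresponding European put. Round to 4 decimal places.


Answer: Put price = 0.0512

Derivation:
Put-call parity: C - P = S_0 * exp(-qT) - K * exp(-rT).
S_0 * exp(-qT) = 1.0200 * 1.00000000 = 1.02000000
K * exp(-rT) = 1.0200 * 0.99916735 = 1.01915069
P = C - S*exp(-qT) + K*exp(-rT)
P = 0.0520 - 1.02000000 + 1.01915069 = 0.0512


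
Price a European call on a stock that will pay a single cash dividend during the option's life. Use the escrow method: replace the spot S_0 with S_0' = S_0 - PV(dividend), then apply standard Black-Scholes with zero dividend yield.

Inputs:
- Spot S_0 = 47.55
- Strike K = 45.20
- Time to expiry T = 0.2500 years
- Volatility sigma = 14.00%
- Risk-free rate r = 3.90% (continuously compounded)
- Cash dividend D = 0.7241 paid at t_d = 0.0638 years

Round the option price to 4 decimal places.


Answer: Price = 2.5684

Derivation:
PV(D) = D * exp(-r * t_d) = 0.7241 * 0.99751489 = 0.72230053
S_0' = S_0 - PV(D) = 47.5500 - 0.72230053 = 46.82769947
d1 = (ln(S_0'/K) + (r + sigma^2/2)*T) / (sigma*sqrt(T)) = 0.67968300
d2 = d1 - sigma*sqrt(T) = 0.60968300
exp(-rT) = 0.99029738
N(d1) = 0.75164740; N(d2) = 0.72896409
C = S_0' * N(d1) - K * exp(-rT) * N(d2) = 46.82769947 * 0.75164740 - 45.2000 * 0.99029738 * 0.72896409 = 2.5684


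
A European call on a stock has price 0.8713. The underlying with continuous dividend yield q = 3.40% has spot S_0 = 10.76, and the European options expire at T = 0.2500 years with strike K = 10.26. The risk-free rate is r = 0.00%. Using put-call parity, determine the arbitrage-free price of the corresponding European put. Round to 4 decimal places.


Answer: Put price = 0.4624

Derivation:
Put-call parity: C - P = S_0 * exp(-qT) - K * exp(-rT).
S_0 * exp(-qT) = 10.7600 * 0.99153602 = 10.66892761
K * exp(-rT) = 10.2600 * 1.00000000 = 10.26000000
P = C - S*exp(-qT) + K*exp(-rT)
P = 0.8713 - 10.66892761 + 10.26000000 = 0.4624
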